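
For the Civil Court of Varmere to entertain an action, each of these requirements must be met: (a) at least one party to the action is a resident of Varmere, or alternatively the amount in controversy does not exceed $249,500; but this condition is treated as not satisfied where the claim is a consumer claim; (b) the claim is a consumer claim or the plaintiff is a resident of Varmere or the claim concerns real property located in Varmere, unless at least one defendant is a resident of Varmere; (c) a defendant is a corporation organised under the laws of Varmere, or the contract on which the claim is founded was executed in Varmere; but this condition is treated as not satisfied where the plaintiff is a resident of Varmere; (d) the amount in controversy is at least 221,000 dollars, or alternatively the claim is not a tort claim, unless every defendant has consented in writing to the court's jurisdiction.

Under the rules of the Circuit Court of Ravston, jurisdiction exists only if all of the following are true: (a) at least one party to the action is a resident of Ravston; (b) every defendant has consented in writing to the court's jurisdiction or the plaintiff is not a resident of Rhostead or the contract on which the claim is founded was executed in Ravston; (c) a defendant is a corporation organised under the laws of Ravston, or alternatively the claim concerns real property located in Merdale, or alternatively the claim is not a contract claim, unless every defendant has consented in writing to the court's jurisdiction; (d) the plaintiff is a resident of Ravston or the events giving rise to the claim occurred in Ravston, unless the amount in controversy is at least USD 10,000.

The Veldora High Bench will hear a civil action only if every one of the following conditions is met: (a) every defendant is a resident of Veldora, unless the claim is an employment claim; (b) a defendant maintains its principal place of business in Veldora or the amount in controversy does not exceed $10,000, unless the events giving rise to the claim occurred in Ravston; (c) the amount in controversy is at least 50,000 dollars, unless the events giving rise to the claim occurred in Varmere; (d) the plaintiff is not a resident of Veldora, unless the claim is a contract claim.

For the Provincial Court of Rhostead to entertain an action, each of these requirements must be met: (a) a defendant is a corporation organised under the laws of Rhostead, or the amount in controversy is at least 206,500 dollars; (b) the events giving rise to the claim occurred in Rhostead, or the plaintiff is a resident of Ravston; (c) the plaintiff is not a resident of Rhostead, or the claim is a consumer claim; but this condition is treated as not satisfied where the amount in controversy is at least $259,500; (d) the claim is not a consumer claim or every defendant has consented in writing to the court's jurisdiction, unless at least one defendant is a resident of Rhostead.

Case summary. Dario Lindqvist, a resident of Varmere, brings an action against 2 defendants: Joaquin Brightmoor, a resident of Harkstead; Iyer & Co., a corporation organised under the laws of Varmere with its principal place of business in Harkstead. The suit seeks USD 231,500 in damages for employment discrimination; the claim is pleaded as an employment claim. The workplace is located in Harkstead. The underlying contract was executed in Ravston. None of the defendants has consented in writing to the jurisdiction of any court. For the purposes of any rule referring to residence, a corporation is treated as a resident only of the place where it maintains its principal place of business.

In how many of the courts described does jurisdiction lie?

The Civil Court of Varmere:
  (a) Dario Lindqvist resides in Varmere, so one alternative holds. The exception is not triggered, since the claim is an employment claim, not a consumer claim. Satisfied.
  (b) The plaintiff resides in Varmere, which satisfies one of the alternatives. Condition met.
  (c) Iyer & Co. is organised under the laws of Varmere, so one alternative holds. However, the plaintiff resides in Varmere, which falls within the stated exception and so defeats the condition. Condition not met.
  (d) The amount in controversy is 231,500 dollars, which meets the USD 221,000 floor — that alternative is enough. Met.
  → Not every requirement is met — no jurisdiction.
The Circuit Court of Ravston:
  (a) No party resides in Ravston. Condition not met.
  (b) The plaintiff resides in Varmere, which is not Rhostead, which satisfies one of the alternatives. Condition met.
  (c) The claim is an employment claim, not a contract claim, which satisfies one of the alternatives. Satisfied.
  (d) The plaintiff resides in Varmere, not Ravston; the operative events occurred in Harkstead, not Ravston — every alternative fails. However, the amount in controversy is $231,500, which meets the USD 10,000 floor, so the 'unless' proviso supplies this condition. Met.
  → Not every requirement is met — no jurisdiction.
The Veldora High Bench:
  (a) The defendants reside as follows — Joaquin Brightmoor in Harkstead, Iyer & Co. in Harkstead — not all in Veldora. However, the claim is an employment claim, so the 'unless' proviso supplies this condition. Condition met.
  (b) The corporate defendant(s) have their principal place of business in Harkstead, not Veldora; the amount in controversy is USD 231,500, above the USD 10,000 ceiling — no alternative holds. Nor does the 'unless' clause help: the operative events occurred in Harkstead, not Ravston. Fails.
  (c) The amount in controversy is $231,500, which meets the USD 50,000 floor. Satisfied.
  (d) The plaintiff resides in Varmere, which is not Veldora. Met.
  → Not every requirement is met — no jurisdiction.
The Provincial Court of Rhostead:
  (a) The amount in controversy is USD 231,500, which meets the $206,500 floor — that alternative is enough. Satisfied.
  (b) The operative events occurred in Harkstead, not Rhostead; the plaintiff resides in Varmere, not Ravston — every alternative fails. Condition not met.
  (c) The plaintiff resides in Varmere, which is not Rhostead, so this disjunct is met. The exception is not triggered, since the amount in controversy is USD 231,500, below the USD 259,500 floor. Condition met.
  (d) The claim is an employment claim, not a consumer claim, so this disjunct is met. Met.
  → The court lacks jurisdiction.
No court satisfies all of its conditions.

0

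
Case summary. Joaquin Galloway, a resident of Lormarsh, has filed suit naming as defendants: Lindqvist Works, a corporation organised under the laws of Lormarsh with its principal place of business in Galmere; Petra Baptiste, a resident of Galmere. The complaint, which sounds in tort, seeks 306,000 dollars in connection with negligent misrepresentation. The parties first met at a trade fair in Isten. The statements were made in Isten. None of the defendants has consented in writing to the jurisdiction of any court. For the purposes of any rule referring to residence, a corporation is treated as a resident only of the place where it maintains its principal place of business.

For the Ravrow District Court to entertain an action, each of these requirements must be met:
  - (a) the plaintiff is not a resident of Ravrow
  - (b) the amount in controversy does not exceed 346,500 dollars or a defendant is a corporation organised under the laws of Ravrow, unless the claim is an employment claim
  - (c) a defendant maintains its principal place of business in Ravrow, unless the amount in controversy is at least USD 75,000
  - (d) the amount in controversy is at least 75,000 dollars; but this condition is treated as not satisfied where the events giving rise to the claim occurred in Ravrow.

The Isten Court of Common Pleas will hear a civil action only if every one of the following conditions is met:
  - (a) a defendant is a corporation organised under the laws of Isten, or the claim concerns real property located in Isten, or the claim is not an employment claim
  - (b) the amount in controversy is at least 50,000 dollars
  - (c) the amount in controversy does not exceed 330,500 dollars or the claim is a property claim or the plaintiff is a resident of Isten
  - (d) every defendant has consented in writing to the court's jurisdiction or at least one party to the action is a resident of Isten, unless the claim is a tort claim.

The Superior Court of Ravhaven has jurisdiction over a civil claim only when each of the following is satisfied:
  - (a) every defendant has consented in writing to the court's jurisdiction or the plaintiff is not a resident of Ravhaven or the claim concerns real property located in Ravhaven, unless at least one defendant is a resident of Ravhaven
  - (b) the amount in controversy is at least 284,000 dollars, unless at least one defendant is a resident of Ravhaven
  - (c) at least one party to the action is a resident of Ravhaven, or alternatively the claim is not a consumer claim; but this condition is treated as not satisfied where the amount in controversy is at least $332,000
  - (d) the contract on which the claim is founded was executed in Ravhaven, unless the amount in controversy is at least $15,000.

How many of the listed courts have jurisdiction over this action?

3

The Ravrow District Court:
  (a) The plaintiff resides in Lormarsh, which is not Ravrow. Condition met.
  (b) The amount in controversy is $306,000, within the USD 346,500 ceiling, so one alternative holds. Satisfied.
  (c) The corporate defendant(s) have their principal place of business in Galmere, not Ravrow. However, the amount in controversy is 306,000 dollars, which meets the $75,000 floor, so the 'unless' proviso supplies this condition. Satisfied.
  (d) The amount in controversy is 306,000 dollars, which meets the $75,000 floor. And the carve-out is inapplicable — the operative events occurred in Isten, not Ravrow. Condition met.
  → Every requirement is satisfied — jurisdiction.
The Isten Court of Common Pleas:
  (a) The claim is a tort claim, not an employment claim — that alternative is enough. Satisfied.
  (b) The amount in controversy is USD 306,000, which meets the $50,000 floor. Condition met.
  (c) The amount in controversy is 306,000 dollars, within the USD 330,500 ceiling, so one alternative holds. Satisfied.
  (d) No such written consent has been filed; no party resides in Isten — none of the alternatives is met. The proviso rescues it, though: the claim is a tort claim. Condition met.
  → The court has jurisdiction.
The Superior Court of Ravhaven:
  (a) The plaintiff resides in Lormarsh, which is not Ravhaven, so this disjunct is met. Met.
  (b) The amount in controversy is 306,000 dollars, which meets the 284,000 dollars floor. Met.
  (c) The claim is a tort claim, not a consumer claim — that alternative is enough. The exception is not triggered, since the amount in controversy is $306,000, below the USD 332,000 floor. Met.
  (d) No contract (and hence no place of execution) is alleged. The proviso rescues it, though: the amount in controversy is $306,000, which meets the 15,000 dollars floor. Condition met.
  → All conditions met; jurisdiction exists.
Courts with jurisdiction: the Ravrow District Court, the Isten Court of Common Pleas, the Superior Court of Ravhaven — 3 in total.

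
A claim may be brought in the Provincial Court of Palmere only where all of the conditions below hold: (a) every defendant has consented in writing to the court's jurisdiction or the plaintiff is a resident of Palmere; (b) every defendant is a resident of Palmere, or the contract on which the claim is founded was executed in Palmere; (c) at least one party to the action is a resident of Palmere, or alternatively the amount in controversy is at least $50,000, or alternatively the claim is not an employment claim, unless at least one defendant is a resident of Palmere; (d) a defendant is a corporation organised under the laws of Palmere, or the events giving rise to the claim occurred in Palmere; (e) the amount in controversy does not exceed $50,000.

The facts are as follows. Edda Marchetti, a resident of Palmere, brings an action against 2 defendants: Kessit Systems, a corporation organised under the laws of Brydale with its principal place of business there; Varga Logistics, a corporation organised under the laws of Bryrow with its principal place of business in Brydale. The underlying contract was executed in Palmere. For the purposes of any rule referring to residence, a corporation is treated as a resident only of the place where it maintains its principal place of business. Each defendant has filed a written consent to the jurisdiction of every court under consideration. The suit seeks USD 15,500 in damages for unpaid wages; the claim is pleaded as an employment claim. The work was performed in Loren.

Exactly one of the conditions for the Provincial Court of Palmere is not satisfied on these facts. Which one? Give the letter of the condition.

(d)

The Provincial Court of Palmere:
  (a) Every defendant has filed written consent, so one alternative holds. Condition met.
  (b) The contract was executed in Palmere — that alternative is enough. Met.
  (c) Edda Marchetti resides in Palmere, so one alternative holds. Met.
  (d) The corporate defendant(s) are organised in Brydale, Bryrow, not Palmere; the operative events occurred in Loren, not Palmere — none of the alternatives is met. Fails.
  (e) The amount in controversy is USD 15,500, within the USD 50,000 ceiling. Met.
Only condition (d) fails.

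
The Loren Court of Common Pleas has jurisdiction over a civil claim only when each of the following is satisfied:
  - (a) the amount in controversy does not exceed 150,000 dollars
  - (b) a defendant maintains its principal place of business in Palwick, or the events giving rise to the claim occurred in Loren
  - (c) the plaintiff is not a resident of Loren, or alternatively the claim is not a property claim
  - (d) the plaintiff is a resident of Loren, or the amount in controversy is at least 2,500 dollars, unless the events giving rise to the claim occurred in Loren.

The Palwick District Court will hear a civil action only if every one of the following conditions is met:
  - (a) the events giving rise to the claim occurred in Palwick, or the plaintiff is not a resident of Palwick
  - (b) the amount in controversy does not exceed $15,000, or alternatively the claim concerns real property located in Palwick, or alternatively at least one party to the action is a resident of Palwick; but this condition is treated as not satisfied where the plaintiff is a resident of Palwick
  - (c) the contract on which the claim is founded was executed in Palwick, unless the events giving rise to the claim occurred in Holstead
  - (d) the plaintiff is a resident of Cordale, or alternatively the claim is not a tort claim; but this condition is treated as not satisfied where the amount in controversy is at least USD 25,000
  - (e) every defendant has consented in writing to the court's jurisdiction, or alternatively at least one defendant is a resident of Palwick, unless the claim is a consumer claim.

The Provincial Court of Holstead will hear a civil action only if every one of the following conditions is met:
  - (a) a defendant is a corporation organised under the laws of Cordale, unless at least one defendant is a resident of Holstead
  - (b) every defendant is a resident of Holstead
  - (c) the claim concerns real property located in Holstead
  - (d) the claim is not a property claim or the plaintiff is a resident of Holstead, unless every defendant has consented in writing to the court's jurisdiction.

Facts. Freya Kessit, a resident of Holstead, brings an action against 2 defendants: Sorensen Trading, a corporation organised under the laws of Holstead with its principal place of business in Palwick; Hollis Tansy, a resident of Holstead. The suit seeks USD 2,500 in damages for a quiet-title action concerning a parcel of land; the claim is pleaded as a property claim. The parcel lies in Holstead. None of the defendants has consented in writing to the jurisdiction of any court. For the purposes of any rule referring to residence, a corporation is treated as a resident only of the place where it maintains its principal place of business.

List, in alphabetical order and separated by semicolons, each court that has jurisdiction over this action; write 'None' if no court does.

The Loren Court of Common Pleas:
  (a) The amount in controversy is USD 2,500, within the $150,000 ceiling. Condition met.
  (b) Sorensen Trading has its principal place of business in Palwick, so this disjunct is met. Satisfied.
  (c) The plaintiff resides in Holstead, which is not Loren — that alternative is enough. Met.
  (d) The amount in controversy is USD 2,500, which meets the $2,500 floor, so one alternative holds. Met.
  → Jurisdiction lies.
The Palwick District Court:
  (a) The plaintiff resides in Holstead, which is not Palwick — that alternative is enough. Condition met.
  (b) The amount in controversy is $2,500, within the 15,000 dollars ceiling, which satisfies one of the alternatives. And the carve-out is inapplicable — the plaintiff resides in Holstead, not Palwick. Met.
  (c) No contract (and hence no place of execution) is alleged. The proviso rescues it, though: the operative events occurred in Holstead. Met.
  (d) The claim is a property claim, not a tort claim — that alternative is enough. And the carve-out is inapplicable — the amount in controversy is USD 2,500, below the USD 25,000 floor. Satisfied.
  (e) Sorensen Trading resides in Palwick — that alternative is enough. Satisfied.
  → The court has jurisdiction.
The Provincial Court of Holstead:
  (a) The corporate defendant(s) are organised in Holstead, not Cordale. The proviso rescues it, though: Hollis Tansy resides in Holstead. Satisfied.
  (b) The defendants reside as follows — Sorensen Trading in Palwick, Hollis Tansy in Holstead — not all in Holstead. Condition not met.
  (c) The property lies in Holstead. Satisfied.
  (d) The plaintiff resides in Holstead — that alternative is enough. Condition met.
  → At least one condition fails; no jurisdiction.

the Loren Court of Common Pleas; the Palwick District Court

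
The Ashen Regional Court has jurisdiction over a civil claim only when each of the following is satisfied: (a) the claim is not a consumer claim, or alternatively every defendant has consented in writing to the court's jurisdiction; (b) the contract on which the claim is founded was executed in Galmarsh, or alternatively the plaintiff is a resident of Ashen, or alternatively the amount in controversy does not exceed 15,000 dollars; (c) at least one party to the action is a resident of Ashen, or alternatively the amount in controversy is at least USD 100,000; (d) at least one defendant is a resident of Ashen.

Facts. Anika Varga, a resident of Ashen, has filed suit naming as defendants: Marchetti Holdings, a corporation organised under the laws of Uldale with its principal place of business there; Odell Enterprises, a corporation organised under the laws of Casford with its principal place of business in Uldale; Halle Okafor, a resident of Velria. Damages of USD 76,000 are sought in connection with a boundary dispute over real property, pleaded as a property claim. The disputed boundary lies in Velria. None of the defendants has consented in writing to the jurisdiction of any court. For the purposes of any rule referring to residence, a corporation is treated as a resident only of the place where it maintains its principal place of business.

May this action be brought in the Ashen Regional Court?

The Ashen Regional Court:
  (a) The claim is a property claim, not a consumer claim, which satisfies one of the alternatives. Condition met.
  (b) The plaintiff resides in Ashen, so this disjunct is met. Met.
  (c) Anika Varga resides in Ashen, so one alternative holds. Condition met.
  (d) No defendant resides in Ashen (they reside in Uldale, Uldale, Velria). Condition not met.
  → The court lacks jurisdiction.

No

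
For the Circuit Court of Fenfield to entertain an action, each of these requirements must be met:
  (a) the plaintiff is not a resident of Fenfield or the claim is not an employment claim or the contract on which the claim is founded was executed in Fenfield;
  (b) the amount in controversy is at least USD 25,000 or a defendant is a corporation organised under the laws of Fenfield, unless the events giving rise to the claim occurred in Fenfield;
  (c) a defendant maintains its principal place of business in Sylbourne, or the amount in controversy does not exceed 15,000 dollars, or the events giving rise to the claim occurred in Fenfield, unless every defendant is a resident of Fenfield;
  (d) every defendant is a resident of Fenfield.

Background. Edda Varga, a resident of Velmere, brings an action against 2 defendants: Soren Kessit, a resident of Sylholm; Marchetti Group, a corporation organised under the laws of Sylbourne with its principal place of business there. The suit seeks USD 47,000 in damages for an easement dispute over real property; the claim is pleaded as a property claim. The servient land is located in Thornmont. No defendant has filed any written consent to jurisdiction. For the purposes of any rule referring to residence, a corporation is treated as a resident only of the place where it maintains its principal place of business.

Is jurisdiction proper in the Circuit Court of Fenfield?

No

The Circuit Court of Fenfield:
  (a) The plaintiff resides in Velmere, which is not Fenfield, so one alternative holds. Satisfied.
  (b) The amount in controversy is 47,000 dollars, which meets the $25,000 floor, so one alternative holds. Met.
  (c) Marchetti Group has its principal place of business in Sylbourne, so one alternative holds. Met.
  (d) The defendants reside as follows — Soren Kessit in Sylholm, Marchetti Group in Sylbourne — not all in Fenfield. Not satisfied.
  → At least one condition fails; no jurisdiction.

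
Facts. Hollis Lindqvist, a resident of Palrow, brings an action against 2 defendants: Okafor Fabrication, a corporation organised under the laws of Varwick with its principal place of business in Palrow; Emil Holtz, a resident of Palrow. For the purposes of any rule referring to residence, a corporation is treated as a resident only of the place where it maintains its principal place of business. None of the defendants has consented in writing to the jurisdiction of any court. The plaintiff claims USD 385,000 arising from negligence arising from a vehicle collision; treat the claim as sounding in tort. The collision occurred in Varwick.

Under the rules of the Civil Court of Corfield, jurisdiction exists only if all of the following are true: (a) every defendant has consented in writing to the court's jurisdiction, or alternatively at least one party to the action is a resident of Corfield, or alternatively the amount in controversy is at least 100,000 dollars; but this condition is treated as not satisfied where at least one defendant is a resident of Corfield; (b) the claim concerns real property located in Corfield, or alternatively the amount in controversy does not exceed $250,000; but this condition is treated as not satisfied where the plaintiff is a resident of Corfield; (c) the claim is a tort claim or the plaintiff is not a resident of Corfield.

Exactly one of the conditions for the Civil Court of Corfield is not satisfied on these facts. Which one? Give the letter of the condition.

(b)

The Civil Court of Corfield:
  (a) The amount in controversy is $385,000, which meets the USD 100,000 floor, so one alternative holds. The exception is not triggered, since no defendant resides in Corfield (they reside in Palrow, Palrow). Condition met.
  (b) The claim does not concern real property; the amount in controversy is $385,000, above the 250,000 dollars ceiling — every alternative fails. Fails.
  (c) The claim is a tort claim, so this disjunct is met. Satisfied.
Only condition (b) fails.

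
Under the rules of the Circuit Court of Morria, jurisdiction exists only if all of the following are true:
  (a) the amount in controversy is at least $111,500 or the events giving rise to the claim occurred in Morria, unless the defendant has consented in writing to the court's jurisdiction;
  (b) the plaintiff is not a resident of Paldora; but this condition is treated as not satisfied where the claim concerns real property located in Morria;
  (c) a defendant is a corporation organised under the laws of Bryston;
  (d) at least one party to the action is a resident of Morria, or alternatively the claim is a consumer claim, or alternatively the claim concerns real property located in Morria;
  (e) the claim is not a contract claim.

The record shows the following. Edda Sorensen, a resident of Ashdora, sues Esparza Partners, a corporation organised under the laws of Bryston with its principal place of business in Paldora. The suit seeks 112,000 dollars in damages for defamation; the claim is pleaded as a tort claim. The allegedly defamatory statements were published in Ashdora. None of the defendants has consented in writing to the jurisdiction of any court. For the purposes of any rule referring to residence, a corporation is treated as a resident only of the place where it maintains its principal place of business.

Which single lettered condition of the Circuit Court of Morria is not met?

The Circuit Court of Morria:
  (a) The amount in controversy is $112,000, which meets the $111,500 floor — that alternative is enough. Met.
  (b) The plaintiff resides in Ashdora, which is not Paldora. The carve-out does not apply: the claim does not concern real property. Condition met.
  (c) Esparza Partners is organised under the laws of Bryston. Satisfied.
  (d) No party resides in Morria; the claim is a tort claim, not a consumer claim; the claim does not concern real property — no alternative holds. Fails.
  (e) The claim is a tort claim, not a contract claim. Satisfied.
Only condition (d) fails.

(d)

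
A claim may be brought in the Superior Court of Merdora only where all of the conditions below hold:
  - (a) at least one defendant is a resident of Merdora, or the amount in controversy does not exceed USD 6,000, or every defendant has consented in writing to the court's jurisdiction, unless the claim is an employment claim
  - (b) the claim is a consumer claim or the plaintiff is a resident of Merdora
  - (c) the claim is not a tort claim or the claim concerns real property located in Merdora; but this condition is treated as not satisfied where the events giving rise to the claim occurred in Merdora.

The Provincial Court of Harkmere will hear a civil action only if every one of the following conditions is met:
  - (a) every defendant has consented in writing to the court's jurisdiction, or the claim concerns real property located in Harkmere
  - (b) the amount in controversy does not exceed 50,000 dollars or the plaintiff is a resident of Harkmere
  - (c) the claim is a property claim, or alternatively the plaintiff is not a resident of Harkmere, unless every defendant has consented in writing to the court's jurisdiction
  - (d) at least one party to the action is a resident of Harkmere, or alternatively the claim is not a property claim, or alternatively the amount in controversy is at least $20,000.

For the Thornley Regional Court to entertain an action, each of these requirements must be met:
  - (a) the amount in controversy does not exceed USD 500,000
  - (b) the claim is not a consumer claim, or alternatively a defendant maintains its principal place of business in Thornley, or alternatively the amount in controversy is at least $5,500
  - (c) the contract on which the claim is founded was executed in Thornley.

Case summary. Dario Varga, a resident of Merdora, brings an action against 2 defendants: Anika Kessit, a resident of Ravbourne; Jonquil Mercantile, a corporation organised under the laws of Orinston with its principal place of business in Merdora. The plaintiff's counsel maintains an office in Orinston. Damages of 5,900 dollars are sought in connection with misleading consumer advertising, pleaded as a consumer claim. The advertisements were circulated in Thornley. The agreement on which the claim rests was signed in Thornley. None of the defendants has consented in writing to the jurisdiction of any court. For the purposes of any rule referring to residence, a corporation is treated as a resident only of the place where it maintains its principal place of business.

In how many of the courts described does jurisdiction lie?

2

The Superior Court of Merdora:
  (a) Jonquil Mercantile resides in Merdora — that alternative is enough. Satisfied.
  (b) The claim is a consumer claim, so one alternative holds. Condition met.
  (c) The claim is a consumer claim, not a tort claim, so this disjunct is met. The carve-out does not apply: the operative events occurred in Thornley, not Merdora. Condition met.
  → The court has jurisdiction.
The Provincial Court of Harkmere:
  (a) No such written consent has been filed; the claim does not concern real property — no alternative holds. Not met.
  (b) The amount in controversy is 5,900 dollars, within the $50,000 ceiling, so this disjunct is met. Satisfied.
  (c) The plaintiff resides in Merdora, which is not Harkmere — that alternative is enough. Condition met.
  (d) The claim is a consumer claim, not a property claim, which satisfies one of the alternatives. Satisfied.
  → The court lacks jurisdiction.
The Thornley Regional Court:
  (a) The amount in controversy is $5,900, within the $500,000 ceiling. Condition met.
  (b) The amount in controversy is USD 5,900, which meets the USD 5,500 floor, which satisfies one of the alternatives. Condition met.
  (c) The contract was executed in Thornley. Satisfied.
  → The court has jurisdiction.
Courts with jurisdiction: the Superior Court of Merdora, the Thornley Regional Court — 2 in total.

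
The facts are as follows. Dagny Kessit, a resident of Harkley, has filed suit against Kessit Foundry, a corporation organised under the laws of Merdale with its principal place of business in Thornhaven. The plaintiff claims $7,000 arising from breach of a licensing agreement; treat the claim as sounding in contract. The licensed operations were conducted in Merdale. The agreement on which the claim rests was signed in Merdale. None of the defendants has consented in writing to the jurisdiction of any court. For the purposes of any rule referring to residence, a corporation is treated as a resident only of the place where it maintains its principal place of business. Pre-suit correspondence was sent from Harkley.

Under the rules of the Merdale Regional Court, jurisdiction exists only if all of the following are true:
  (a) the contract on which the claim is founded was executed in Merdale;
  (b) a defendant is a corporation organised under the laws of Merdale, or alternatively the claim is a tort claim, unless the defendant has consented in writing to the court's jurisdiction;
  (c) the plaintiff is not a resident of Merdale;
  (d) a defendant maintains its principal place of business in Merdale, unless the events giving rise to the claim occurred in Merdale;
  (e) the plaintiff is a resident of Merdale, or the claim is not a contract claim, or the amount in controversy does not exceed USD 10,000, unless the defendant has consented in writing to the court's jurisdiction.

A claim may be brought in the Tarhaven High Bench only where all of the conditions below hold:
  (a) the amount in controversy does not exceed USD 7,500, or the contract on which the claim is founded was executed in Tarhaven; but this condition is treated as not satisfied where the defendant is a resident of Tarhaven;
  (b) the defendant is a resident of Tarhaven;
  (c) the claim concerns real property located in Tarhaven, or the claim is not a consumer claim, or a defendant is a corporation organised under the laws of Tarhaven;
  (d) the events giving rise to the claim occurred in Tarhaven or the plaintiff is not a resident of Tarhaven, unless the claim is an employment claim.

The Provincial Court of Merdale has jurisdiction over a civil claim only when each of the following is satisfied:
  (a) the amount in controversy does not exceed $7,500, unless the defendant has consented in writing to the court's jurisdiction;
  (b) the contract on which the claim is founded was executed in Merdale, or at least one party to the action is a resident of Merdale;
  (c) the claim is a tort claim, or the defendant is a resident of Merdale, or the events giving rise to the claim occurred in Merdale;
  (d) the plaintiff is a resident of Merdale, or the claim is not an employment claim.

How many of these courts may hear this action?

2

The Merdale Regional Court:
  (a) The contract was executed in Merdale. Condition met.
  (b) Kessit Foundry is organised under the laws of Merdale, so one alternative holds. Satisfied.
  (c) The plaintiff resides in Harkley, which is not Merdale. Met.
  (d) The corporate defendant(s) have their principal place of business in Thornhaven, not Merdale. But the operative events occurred in Merdale, and the 'unless' clause therefore excuses the requirement. Met.
  (e) The amount in controversy is USD 7,000, within the USD 10,000 ceiling — that alternative is enough. Met.
  → Every requirement is satisfied — jurisdiction.
The Tarhaven High Bench:
  (a) The amount in controversy is $7,000, within the $7,500 ceiling, so one alternative holds. The exception is not triggered, since the defendant resides in Thornhaven, not Tarhaven. Satisfied.
  (b) The defendant resides in Thornhaven, not Tarhaven. Not met.
  (c) The claim is a contract claim, not a consumer claim, so this disjunct is met. Satisfied.
  (d) The plaintiff resides in Harkley, which is not Tarhaven — that alternative is enough. Condition met.
  → At least one condition fails; no jurisdiction.
The Provincial Court of Merdale:
  (a) The amount in controversy is $7,000, within the USD 7,500 ceiling. Condition met.
  (b) The contract was executed in Merdale — that alternative is enough. Met.
  (c) The operative events occurred in Merdale, so one alternative holds. Met.
  (d) The claim is a contract claim, not an employment claim, so this disjunct is met. Met.
  → Jurisdiction lies.
Courts with jurisdiction: the Merdale Regional Court, the Provincial Court of Merdale — 2 in total.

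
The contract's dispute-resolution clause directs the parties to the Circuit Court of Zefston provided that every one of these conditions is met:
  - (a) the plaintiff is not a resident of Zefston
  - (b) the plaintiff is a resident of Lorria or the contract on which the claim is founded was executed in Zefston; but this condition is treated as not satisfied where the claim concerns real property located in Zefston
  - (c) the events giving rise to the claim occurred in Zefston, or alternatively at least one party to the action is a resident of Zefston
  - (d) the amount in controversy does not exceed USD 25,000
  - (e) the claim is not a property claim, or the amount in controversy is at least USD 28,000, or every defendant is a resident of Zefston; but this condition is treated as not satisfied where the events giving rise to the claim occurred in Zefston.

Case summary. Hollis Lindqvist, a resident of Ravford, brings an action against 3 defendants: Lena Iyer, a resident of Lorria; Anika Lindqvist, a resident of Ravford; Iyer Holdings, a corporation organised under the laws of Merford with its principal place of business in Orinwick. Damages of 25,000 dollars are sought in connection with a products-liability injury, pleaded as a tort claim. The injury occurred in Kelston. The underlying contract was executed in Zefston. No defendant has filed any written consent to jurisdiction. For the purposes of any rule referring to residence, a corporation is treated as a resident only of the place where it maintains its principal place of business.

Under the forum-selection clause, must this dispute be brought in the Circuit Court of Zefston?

The Circuit Court of Zefston:
  (a) The plaintiff resides in Ravford, which is not Zefston. Condition met.
  (b) The contract was executed in Zefston, so this disjunct is met. The carve-out does not apply: the claim does not concern real property. Met.
  (c) The operative events occurred in Kelston, not Zefston; no party resides in Zefston — no alternative holds. Not met.
  (d) The amount in controversy is 25,000 dollars, within the USD 25,000 ceiling. Met.
  (e) The claim is a tort claim, not a property claim — that alternative is enough. The carve-out does not apply: the operative events occurred in Kelston, not Zefston. Met.
  → Forum clause is not triggered.

No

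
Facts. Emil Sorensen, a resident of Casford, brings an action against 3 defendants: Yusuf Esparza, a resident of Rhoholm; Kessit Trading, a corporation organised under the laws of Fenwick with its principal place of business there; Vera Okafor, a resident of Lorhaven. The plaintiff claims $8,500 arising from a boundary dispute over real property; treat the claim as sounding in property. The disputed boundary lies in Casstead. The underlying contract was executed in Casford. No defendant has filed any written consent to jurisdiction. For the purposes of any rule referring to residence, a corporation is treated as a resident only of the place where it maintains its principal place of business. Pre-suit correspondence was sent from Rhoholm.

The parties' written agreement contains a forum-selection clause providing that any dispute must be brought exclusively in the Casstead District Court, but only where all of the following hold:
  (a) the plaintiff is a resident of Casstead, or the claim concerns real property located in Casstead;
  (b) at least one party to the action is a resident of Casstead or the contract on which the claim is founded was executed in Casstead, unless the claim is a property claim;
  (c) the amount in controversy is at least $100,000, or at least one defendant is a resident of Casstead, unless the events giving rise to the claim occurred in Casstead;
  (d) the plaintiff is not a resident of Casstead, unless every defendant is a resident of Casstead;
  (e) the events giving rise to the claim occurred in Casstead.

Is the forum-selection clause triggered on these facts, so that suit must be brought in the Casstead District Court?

Yes

The Casstead District Court:
  (a) The property lies in Casstead, so one alternative holds. Condition met.
  (b) No party resides in Casstead; the contract was executed in Casford, not Casstead — no alternative holds. However, the claim is a property claim, so the 'unless' proviso supplies this condition. Condition met.
  (c) The amount in controversy is $8,500, below the USD 100,000 floor; no defendant resides in Casstead (they reside in Rhoholm, Fenwick, Lorhaven) — none of the alternatives is met. However, the operative events occurred in Casstead, so the 'unless' proviso supplies this condition. Satisfied.
  (d) The plaintiff resides in Casford, which is not Casstead. Satisfied.
  (e) The operative events occurred in Casstead. Condition met.
  → The clause applies.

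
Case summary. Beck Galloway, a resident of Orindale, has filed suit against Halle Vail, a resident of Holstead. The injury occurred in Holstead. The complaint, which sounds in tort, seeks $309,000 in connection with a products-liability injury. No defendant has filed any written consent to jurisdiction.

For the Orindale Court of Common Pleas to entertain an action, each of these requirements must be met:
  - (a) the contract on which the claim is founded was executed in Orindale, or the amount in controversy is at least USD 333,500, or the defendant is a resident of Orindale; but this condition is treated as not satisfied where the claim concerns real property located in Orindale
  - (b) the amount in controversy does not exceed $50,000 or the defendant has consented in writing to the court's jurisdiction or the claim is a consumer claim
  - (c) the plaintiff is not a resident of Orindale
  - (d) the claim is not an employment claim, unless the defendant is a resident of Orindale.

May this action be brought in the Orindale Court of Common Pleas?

No

The Orindale Court of Common Pleas:
  (a) No contract (and hence no place of execution) is alleged; the amount in controversy is USD 309,000, below the 333,500 dollars floor; the defendant resides in Holstead, not Orindale — no alternative holds. Not met.
  (b) The amount in controversy is USD 309,000, above the 50,000 dollars ceiling; no such written consent has been filed; the claim is a tort claim, not a consumer claim — every alternative fails. Condition not met.
  (c) The plaintiff resides in Orindale. Fails.
  (d) The claim is a tort claim, not an employment claim. Condition met.
  → The court lacks jurisdiction.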